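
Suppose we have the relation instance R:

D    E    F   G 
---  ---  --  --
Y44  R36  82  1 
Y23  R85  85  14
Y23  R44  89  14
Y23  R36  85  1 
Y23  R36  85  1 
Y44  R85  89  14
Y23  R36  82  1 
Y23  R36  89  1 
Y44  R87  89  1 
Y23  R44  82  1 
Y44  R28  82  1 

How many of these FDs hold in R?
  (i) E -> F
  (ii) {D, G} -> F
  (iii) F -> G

(i) E -> F: E=R36: 5 rows → F takes values {82, 85, 89} — violation; E=R85: 2 rows → F takes values {85, 89} — violation; E=R44: 2 rows → F takes values {89, 82} — violation — fails.
(ii) {D, G} -> F: (D=Y44, G=1): 3 rows → F takes values {82, 89} — violation; (D=Y23, G=14): 2 rows → F takes values {85, 89} — violation; (D=Y23, G=1): 5 rows → F takes values {85, 82, 89} — violation — fails.
(iii) F -> G: F=85: 3 rows → G takes values {14, 1} — violation; F=89: 4 rows → G takes values {14, 1} — violation — fails.
None of the 3 dependencies hold.

0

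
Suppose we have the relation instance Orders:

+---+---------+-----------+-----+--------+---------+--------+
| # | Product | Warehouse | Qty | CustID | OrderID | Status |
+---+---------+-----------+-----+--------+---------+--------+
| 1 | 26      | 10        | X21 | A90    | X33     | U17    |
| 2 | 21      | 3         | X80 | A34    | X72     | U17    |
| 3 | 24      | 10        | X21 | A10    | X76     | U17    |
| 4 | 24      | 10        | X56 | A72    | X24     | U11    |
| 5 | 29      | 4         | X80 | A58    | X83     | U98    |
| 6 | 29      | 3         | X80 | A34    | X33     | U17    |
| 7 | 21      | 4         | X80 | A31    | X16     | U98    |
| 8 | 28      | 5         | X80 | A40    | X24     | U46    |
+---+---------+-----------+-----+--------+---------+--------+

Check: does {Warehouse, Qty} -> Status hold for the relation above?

Yes

(Warehouse=10, Qty=X21): rows 1, 3 → Status = U17, U17 ✓
(Warehouse=3, Qty=X80): rows 2, 6 → Status = U17, U17 ✓
(Warehouse=10, Qty=X56): row 4 → Status = U11 ✓
(Warehouse=4, Qty=X80): rows 5, 7 → Status = U98, U98 ✓
(Warehouse=5, Qty=X80): row 8 → Status = U46 ✓
Every {Warehouse, Qty} value is associated with a single Status value, so {Warehouse, Qty} -> Status holds.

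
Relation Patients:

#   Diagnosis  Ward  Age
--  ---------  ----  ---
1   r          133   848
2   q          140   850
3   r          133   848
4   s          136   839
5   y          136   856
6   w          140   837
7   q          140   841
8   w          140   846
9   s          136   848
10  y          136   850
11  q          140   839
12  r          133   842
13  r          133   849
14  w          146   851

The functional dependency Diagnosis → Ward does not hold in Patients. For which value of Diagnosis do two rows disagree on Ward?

Diagnosis=r: rows 1, 3, 12, 13 → Ward = 133, 133, 133, 133 ✓
Diagnosis=q: rows 2, 7, 11 → Ward = 140, 140, 140 ✓
Diagnosis=s: rows 4, 9 → Ward = 136, 136 ✓
Diagnosis=y: rows 5, 10 → Ward = 136, 136 ✓
Diagnosis=w: rows 6, 8, 14 → Ward takes values {140, 146} — violation
The only Diagnosis value with inconsistent Ward is Diagnosis=w.

w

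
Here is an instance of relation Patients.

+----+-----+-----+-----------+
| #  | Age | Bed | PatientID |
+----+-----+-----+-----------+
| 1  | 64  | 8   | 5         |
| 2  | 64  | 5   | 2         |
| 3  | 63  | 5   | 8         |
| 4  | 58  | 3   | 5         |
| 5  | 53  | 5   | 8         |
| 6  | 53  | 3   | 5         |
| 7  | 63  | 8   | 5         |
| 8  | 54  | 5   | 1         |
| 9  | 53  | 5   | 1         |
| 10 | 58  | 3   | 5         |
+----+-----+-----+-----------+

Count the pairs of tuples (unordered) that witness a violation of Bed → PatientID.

Bed=8: all 2 rows agree on PatientID — 0 pairs.
Bed=5: violating pairs (2,3), (2,5), (2,8), (2,9), (3,8), (3,9), (5,8), (5,9) — 8 pairs.
Bed=3: all 3 rows agree on PatientID — 0 pairs.

8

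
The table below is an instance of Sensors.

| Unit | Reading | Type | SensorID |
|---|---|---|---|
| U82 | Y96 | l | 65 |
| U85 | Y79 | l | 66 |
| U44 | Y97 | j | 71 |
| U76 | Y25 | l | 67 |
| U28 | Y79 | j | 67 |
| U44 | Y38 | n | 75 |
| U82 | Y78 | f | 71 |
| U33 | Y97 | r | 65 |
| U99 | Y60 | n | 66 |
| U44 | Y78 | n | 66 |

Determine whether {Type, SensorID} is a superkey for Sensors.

Two distinct rows share (Type=n, SensorID=66), so {Type, SensorID} does not determine every attribute — not a superkey.

No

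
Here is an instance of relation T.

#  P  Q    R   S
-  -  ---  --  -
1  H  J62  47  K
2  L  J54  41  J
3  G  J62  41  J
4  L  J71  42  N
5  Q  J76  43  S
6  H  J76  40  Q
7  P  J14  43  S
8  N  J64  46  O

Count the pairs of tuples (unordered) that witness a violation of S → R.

S=J: all 2 rows agree on R — 0 pairs.
S=S: all 2 rows agree on R — 0 pairs.

0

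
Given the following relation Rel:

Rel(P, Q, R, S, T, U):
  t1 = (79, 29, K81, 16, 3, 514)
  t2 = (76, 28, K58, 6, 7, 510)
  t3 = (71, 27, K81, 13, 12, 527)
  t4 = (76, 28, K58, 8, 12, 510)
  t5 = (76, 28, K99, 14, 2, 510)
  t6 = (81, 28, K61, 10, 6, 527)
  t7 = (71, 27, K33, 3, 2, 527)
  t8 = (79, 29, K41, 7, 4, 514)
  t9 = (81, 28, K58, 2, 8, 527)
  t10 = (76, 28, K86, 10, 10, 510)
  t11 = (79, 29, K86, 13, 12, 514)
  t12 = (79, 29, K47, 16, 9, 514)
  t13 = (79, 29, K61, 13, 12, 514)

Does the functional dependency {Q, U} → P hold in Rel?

(Q=29, U=514): rows 1, 8, 11, 12, 13 → P = 79, 79, 79, 79, 79 ✓
(Q=28, U=510): rows 2, 4, 5, 10 → P = 76, 76, 76, 76 ✓
(Q=27, U=527): rows 3, 7 → P = 71, 71 ✓
(Q=28, U=527): rows 6, 9 → P = 81, 81 ✓
Every {Q, U} value is associated with a single P value, so {Q, U} → P holds.

Yes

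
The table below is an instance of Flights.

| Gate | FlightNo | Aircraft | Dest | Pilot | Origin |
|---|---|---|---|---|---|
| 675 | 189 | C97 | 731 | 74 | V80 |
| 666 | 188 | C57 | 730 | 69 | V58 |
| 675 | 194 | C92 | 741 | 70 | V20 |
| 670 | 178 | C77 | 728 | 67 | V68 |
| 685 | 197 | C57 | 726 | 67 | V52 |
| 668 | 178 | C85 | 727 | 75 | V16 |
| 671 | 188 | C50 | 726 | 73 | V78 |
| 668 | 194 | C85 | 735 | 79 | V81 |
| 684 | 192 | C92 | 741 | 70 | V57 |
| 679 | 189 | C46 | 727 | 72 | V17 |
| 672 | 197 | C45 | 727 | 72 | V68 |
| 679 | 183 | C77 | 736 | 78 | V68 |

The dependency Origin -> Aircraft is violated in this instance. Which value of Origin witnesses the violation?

Origin=V80: 1 row → Aircraft = C97 ✓
Origin=V58: 1 row → Aircraft = C57 ✓
Origin=V20: 1 row → Aircraft = C92 ✓
Origin=V68: 3 rows → Aircraft takes values {C77, C45} — violation
Origin=V52: 1 row → Aircraft = C57 ✓
Origin=V16: 1 row → Aircraft = C85 ✓
Origin=V78: 1 row → Aircraft = C50 ✓
Origin=V81: 1 row → Aircraft = C85 ✓
Origin=V57: 1 row → Aircraft = C92 ✓
Origin=V17: 1 row → Aircraft = C46 ✓
The only Origin value with inconsistent Aircraft is Origin=V68.

V68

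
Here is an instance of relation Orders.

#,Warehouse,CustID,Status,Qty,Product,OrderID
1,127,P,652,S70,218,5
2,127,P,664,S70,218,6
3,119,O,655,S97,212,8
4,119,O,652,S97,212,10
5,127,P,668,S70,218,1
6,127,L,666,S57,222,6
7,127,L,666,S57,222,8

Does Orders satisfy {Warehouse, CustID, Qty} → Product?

(Warehouse=127, CustID=P, Qty=S70): rows 1, 2, 5 → Product = 218, 218, 218 ✓
(Warehouse=119, CustID=O, Qty=S97): rows 3, 4 → Product = 212, 212 ✓
(Warehouse=127, CustID=L, Qty=S57): rows 6, 7 → Product = 222, 222 ✓
Every {Warehouse, CustID, Qty} value is associated with a single Product value, so {Warehouse, CustID, Qty} → Product holds.

Yes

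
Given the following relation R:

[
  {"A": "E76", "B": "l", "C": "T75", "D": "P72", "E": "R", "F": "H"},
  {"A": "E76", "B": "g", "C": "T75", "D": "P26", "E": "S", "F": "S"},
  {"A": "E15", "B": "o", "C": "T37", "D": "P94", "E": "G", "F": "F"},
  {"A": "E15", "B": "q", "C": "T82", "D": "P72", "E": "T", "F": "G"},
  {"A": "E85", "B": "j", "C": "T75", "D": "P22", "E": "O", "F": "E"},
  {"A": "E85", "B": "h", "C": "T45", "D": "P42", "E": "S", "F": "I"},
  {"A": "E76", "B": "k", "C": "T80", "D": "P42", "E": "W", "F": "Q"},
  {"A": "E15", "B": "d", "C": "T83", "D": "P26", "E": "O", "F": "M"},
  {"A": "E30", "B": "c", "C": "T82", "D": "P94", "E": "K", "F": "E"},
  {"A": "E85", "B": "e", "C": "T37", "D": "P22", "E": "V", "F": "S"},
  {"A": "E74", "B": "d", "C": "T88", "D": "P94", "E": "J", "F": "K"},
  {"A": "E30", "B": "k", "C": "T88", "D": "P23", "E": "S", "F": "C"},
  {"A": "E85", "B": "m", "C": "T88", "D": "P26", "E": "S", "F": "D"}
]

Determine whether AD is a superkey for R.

No

Two distinct rows share (A=E85, D=P22), so AD does not determine every attribute — not a superkey.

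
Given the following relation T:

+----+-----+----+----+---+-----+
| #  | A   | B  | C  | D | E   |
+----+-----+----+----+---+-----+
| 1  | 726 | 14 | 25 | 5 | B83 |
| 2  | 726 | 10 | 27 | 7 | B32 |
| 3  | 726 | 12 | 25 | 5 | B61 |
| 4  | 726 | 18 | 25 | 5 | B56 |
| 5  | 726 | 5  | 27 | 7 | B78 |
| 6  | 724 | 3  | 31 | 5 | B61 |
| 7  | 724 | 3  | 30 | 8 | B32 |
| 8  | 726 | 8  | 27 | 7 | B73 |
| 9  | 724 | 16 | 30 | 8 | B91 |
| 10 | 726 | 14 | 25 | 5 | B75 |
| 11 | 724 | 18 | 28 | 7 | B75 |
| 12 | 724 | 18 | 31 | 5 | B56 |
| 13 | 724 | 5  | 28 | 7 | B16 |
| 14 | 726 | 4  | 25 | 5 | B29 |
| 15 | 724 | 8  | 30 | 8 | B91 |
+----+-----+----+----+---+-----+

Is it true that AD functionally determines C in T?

(A=726, D=5): rows 1, 3, 4, 10, 14 → C = 25, 25, 25, 25, 25 ✓
(A=726, D=7): rows 2, 5, 8 → C = 27, 27, 27 ✓
(A=724, D=5): rows 6, 12 → C = 31, 31 ✓
(A=724, D=8): rows 7, 9, 15 → C = 30, 30, 30 ✓
(A=724, D=7): rows 11, 13 → C = 28, 28 ✓
Every AD value is associated with a single C value, so AD → C holds.

Yes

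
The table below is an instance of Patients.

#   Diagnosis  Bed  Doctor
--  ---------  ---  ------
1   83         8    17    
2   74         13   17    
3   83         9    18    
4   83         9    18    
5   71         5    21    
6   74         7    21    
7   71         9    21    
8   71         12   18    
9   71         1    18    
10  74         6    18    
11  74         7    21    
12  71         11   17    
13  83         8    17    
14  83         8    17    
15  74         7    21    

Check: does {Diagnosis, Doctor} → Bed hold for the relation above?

No

(Diagnosis=83, Doctor=17): rows 1, 13, 14 → Bed = 8, 8, 8 ✓
(Diagnosis=74, Doctor=17): row 2 → Bed = 13 ✓
(Diagnosis=83, Doctor=18): rows 3, 4 → Bed = 9, 9 ✓
(Diagnosis=71, Doctor=21): rows 5, 7 → Bed takes values {5, 9} — violation
(Diagnosis=74, Doctor=21): rows 6, 11, 15 → Bed = 7, 7, 7 ✓
(Diagnosis=71, Doctor=18): rows 8, 9 → Bed takes values {12, 1} — violation
(Diagnosis=74, Doctor=18): row 10 → Bed = 6 ✓
(Diagnosis=71, Doctor=17): row 12 → Bed = 11 ✓
Two rows agree on {Diagnosis, Doctor} but differ on Bed, so {Diagnosis, Doctor} → Bed does not hold.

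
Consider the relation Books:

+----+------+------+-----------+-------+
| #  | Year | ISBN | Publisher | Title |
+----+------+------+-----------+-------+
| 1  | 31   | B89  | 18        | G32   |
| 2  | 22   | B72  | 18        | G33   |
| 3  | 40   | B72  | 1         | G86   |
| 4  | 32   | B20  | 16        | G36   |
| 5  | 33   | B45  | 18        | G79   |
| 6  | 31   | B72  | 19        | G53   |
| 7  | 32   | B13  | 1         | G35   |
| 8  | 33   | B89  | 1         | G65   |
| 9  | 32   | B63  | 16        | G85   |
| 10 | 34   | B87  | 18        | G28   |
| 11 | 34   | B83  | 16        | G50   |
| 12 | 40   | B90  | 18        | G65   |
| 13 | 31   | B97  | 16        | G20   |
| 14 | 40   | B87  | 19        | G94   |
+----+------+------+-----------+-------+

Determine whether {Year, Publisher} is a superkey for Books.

Rows 4 and 9 have the same {Year, Publisher} value (Year=32, Publisher=16) but are distinct tuples, so {Year, Publisher} does not determine every attribute — not a superkey.

No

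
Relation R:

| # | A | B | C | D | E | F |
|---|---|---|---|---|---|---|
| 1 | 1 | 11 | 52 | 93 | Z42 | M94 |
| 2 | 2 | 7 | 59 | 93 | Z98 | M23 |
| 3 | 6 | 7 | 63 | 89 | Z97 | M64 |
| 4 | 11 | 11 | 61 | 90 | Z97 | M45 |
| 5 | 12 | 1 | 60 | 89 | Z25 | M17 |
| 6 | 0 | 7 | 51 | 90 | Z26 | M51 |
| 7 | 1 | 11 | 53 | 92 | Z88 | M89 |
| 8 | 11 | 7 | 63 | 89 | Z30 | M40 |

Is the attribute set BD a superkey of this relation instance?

No

Rows 3 and 8 have the same BD value (B=7, D=89) but are distinct tuples, so BD does not determine every attribute — not a superkey.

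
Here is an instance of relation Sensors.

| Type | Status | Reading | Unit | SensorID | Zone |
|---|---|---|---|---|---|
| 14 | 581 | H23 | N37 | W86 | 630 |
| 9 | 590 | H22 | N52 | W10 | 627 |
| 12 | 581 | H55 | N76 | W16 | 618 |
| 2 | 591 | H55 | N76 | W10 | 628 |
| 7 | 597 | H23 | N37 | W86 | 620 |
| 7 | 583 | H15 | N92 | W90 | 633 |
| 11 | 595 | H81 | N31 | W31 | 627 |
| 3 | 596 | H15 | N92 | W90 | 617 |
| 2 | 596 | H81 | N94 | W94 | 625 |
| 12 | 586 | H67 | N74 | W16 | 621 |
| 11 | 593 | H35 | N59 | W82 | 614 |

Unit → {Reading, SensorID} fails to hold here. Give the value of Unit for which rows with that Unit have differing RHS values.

Unit=N37: 2 rows → {Reading,SensorID} = (H23, W86), (H23, W86) ✓
Unit=N52: 1 row → {Reading,SensorID} = (H22, W10) ✓
Unit=N76: 2 rows → {Reading,SensorID} takes values {(H55, W16), (H55, W10)} — violation
Unit=N92: 2 rows → {Reading,SensorID} = (H15, W90), (H15, W90) ✓
Unit=N31: 1 row → {Reading,SensorID} = (H81, W31) ✓
Unit=N94: 1 row → {Reading,SensorID} = (H81, W94) ✓
Unit=N74: 1 row → {Reading,SensorID} = (H67, W16) ✓
Unit=N59: 1 row → {Reading,SensorID} = (H35, W82) ✓
The only Unit value with inconsistent RHS is Unit=N76.

N76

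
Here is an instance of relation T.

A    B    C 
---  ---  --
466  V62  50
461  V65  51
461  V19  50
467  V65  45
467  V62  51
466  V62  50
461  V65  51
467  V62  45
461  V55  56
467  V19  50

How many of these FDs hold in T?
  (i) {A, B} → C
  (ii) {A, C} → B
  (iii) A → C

0

(i) {A, B} → C: (A=467, B=V62): 2 rows → C takes values {51, 45} — violation — fails.
(ii) {A, C} → B: (A=467, C=45): 2 rows → B takes values {V65, V62} — violation — fails.
(iii) A → C: A=461: 4 rows → C takes values {51, 50, 56} — violation; A=467: 4 rows → C takes values {45, 51, 50} — violation — fails.
None of the 3 dependencies hold.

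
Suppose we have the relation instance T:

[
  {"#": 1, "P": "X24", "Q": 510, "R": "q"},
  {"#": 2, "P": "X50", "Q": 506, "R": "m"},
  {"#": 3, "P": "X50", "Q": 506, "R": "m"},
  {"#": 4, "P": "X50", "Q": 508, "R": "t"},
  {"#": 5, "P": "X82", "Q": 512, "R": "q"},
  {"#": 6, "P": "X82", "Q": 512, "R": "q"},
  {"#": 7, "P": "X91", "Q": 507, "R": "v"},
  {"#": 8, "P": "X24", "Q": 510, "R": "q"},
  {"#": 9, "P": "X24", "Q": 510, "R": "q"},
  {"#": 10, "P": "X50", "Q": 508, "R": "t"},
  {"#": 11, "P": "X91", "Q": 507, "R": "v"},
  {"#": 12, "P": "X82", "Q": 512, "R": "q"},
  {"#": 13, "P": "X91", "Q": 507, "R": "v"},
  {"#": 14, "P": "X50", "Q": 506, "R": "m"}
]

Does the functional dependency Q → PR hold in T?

Q=510: rows 1, 8, 9 → {P,R} = (X24, q), (X24, q), (X24, q) ✓
Q=506: rows 2, 3, 14 → {P,R} = (X50, m), (X50, m), (X50, m) ✓
Q=508: rows 4, 10 → {P,R} = (X50, t), (X50, t) ✓
Q=512: rows 5, 6, 12 → {P,R} = (X82, q), (X82, q), (X82, q) ✓
Q=507: rows 7, 11, 13 → {P,R} = (X91, v), (X91, v), (X91, v) ✓
Every Q value is associated with a single PR value, so Q → PR holds.

Yes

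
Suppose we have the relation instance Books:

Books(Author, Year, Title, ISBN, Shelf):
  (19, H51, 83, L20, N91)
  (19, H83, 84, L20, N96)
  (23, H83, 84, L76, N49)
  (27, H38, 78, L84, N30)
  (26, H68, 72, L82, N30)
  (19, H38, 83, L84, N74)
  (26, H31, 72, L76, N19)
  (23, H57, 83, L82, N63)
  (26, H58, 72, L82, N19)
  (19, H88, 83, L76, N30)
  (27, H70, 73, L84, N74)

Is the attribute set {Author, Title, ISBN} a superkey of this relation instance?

No

Two distinct rows share (Author=26, Title=72, ISBN=L82), so {Author, Title, ISBN} does not determine every attribute — not a superkey.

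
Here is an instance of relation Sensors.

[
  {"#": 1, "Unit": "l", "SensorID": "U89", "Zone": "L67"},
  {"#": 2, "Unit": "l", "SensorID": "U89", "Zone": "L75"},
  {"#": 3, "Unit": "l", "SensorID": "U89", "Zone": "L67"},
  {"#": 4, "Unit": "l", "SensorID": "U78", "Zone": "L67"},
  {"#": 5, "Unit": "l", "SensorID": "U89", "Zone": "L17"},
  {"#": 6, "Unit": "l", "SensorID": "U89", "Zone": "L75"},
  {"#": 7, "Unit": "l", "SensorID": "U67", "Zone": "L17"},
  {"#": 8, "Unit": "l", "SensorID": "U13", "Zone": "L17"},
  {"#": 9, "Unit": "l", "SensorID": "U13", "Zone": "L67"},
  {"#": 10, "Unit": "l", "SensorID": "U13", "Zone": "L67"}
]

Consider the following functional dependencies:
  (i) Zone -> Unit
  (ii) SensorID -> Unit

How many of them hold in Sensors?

(i) Zone -> Unit: every LHS value maps to a single RHS value — holds.
(ii) SensorID -> Unit: every LHS value maps to a single RHS value — holds.
2 of the 2 dependencies hold.

2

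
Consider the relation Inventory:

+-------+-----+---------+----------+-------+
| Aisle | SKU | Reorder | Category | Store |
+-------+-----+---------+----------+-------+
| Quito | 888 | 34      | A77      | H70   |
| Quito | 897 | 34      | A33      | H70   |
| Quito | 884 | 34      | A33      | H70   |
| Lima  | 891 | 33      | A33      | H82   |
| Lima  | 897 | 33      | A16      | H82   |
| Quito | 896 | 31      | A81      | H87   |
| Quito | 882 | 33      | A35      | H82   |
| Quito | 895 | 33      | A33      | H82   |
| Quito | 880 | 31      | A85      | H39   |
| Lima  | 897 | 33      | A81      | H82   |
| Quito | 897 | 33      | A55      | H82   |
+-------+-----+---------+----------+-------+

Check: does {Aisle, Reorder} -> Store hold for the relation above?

No

(Aisle=Quito, Reorder=34): 3 rows → Store = H70, H70, H70 ✓
(Aisle=Lima, Reorder=33): 3 rows → Store = H82, H82, H82 ✓
(Aisle=Quito, Reorder=31): 2 rows → Store takes values {H87, H39} — violation
(Aisle=Quito, Reorder=33): 3 rows → Store = H82, H82, H82 ✓
Two rows agree on {Aisle, Reorder} but differ on Store, so {Aisle, Reorder} -> Store does not hold.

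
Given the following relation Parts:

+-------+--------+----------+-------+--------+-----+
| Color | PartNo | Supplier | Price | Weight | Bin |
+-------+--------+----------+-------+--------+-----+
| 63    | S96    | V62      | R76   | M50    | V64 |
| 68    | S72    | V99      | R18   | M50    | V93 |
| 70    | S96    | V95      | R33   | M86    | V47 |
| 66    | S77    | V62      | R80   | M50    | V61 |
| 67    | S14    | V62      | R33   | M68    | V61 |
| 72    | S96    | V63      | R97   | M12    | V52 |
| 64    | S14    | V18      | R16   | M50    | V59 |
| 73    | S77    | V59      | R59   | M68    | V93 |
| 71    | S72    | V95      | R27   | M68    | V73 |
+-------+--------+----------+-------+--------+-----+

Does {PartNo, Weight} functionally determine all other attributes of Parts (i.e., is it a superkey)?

Yes

All 9 rows have distinct {PartNo, Weight} values, so {PartNo, Weight} → (all attributes) holds and {PartNo, Weight} is a superkey.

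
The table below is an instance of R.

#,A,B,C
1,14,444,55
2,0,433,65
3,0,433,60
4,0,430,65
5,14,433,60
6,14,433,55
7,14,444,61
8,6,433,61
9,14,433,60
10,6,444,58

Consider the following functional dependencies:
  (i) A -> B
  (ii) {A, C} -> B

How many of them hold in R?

0

(i) A -> B: A=14: rows 1, 5, 6, 7, 9 → B takes values {444, 433} — violation; A=0: rows 2, 3, 4 → B takes values {433, 430} — violation; A=6: rows 8, 10 → B takes values {433, 444} — violation — fails.
(ii) {A, C} -> B: (A=14, C=55): rows 1, 6 → B takes values {444, 433} — violation; (A=0, C=65): rows 2, 4 → B takes values {433, 430} — violation — fails.
None of the 2 dependencies hold.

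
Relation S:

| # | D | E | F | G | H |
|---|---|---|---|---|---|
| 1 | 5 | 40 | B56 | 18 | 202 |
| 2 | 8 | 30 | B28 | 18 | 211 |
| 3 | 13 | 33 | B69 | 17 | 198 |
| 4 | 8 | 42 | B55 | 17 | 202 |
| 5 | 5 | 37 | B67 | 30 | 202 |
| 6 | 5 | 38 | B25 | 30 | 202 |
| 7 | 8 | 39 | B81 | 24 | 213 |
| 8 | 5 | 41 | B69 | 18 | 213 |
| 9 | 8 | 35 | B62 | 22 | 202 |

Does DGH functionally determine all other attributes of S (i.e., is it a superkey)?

No

Rows 5 and 6 have the same DGH value (D=5, G=30, H=202) but are distinct tuples, so DGH does not determine every attribute — not a superkey.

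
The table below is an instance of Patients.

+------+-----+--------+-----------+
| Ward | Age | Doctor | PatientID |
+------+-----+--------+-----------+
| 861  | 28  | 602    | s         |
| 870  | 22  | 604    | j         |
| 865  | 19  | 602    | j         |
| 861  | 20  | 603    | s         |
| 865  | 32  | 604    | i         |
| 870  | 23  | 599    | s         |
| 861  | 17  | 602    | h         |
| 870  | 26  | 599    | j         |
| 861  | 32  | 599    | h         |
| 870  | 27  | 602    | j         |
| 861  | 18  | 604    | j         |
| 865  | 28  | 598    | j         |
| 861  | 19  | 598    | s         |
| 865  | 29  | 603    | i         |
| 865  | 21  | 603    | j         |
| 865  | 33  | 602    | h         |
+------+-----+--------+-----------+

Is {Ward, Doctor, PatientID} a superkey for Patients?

Yes

All 16 rows have distinct {Ward, Doctor, PatientID} values, so {Ward, Doctor, PatientID} → (all attributes) holds and {Ward, Doctor, PatientID} is a superkey.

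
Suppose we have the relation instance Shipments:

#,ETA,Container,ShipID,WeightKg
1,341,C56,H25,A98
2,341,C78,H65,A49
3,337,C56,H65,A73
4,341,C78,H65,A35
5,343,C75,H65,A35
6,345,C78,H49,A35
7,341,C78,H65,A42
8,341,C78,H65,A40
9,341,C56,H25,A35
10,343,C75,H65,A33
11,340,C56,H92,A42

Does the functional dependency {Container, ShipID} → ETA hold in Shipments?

(Container=C56, ShipID=H25): rows 1, 9 → ETA = 341, 341 ✓
(Container=C78, ShipID=H65): rows 2, 4, 7, 8 → ETA = 341, 341, 341, 341 ✓
(Container=C56, ShipID=H65): row 3 → ETA = 337 ✓
(Container=C75, ShipID=H65): rows 5, 10 → ETA = 343, 343 ✓
(Container=C78, ShipID=H49): row 6 → ETA = 345 ✓
(Container=C56, ShipID=H92): row 11 → ETA = 340 ✓
Every {Container, ShipID} value is associated with a single ETA value, so {Container, ShipID} → ETA holds.

Yes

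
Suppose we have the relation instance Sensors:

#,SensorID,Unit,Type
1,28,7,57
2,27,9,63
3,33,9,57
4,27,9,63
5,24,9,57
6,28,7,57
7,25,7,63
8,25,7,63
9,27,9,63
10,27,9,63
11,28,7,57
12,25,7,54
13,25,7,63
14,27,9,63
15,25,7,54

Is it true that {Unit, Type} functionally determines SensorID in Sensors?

(Unit=7, Type=57): rows 1, 6, 11 → SensorID = 28, 28, 28 ✓
(Unit=9, Type=63): rows 2, 4, 9, 10, 14 → SensorID = 27, 27, 27, 27, 27 ✓
(Unit=9, Type=57): rows 3, 5 → SensorID takes values {33, 24} — violation
(Unit=7, Type=63): rows 7, 8, 13 → SensorID = 25, 25, 25 ✓
(Unit=7, Type=54): rows 12, 15 → SensorID = 25, 25 ✓
Two rows agree on {Unit, Type} but differ on SensorID, so {Unit, Type} → SensorID does not hold.

No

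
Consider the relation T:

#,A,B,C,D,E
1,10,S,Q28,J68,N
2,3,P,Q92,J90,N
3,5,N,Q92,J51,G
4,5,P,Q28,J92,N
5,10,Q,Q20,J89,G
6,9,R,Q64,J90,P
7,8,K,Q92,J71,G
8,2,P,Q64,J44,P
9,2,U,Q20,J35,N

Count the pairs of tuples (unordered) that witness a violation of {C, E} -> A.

3

(C=Q28, E=N): violating pairs (1,4) — 1 pair.
(C=Q92, E=G): violating pairs (3,7) — 1 pair.
(C=Q64, E=P): violating pairs (6,8) — 1 pair.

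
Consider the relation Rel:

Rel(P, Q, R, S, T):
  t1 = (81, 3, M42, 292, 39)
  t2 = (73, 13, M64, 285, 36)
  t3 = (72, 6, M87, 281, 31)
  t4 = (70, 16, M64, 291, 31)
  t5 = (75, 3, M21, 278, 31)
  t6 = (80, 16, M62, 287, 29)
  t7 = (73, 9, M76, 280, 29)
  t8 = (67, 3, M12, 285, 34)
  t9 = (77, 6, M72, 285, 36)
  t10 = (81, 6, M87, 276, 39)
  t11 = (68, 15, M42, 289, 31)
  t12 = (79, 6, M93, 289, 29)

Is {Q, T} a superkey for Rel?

All 12 rows have distinct {Q, T} values, so {Q, T} → (all attributes) holds and {Q, T} is a superkey.

Yes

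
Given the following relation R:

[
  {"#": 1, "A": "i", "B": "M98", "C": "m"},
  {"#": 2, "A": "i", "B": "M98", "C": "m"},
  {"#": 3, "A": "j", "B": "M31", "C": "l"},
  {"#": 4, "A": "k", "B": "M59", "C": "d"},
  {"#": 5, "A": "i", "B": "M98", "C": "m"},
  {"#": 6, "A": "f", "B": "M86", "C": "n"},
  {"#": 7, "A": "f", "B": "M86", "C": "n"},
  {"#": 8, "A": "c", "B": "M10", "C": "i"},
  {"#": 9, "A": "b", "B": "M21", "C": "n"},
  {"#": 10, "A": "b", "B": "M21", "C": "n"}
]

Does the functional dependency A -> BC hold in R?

Yes

A=i: rows 1, 2, 5 → {B,C} = (M98, m), (M98, m), (M98, m) ✓
A=j: row 3 → {B,C} = (M31, l) ✓
A=k: row 4 → {B,C} = (M59, d) ✓
A=f: rows 6, 7 → {B,C} = (M86, n), (M86, n) ✓
A=c: row 8 → {B,C} = (M10, i) ✓
A=b: rows 9, 10 → {B,C} = (M21, n), (M21, n) ✓
Every A value is associated with a single BC value, so A -> BC holds.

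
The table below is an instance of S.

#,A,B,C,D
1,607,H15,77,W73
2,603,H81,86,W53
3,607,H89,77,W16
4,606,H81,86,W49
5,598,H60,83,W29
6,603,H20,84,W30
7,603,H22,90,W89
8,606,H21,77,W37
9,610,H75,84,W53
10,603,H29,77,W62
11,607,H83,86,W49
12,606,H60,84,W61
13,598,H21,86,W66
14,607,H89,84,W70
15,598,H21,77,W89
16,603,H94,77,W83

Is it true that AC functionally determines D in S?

(A=607, C=77): rows 1, 3 → D takes values {W73, W16} — violation
(A=603, C=86): row 2 → D = W53 ✓
(A=606, C=86): row 4 → D = W49 ✓
(A=598, C=83): row 5 → D = W29 ✓
(A=603, C=84): row 6 → D = W30 ✓
(A=603, C=90): row 7 → D = W89 ✓
(A=606, C=77): row 8 → D = W37 ✓
(A=610, C=84): row 9 → D = W53 ✓
(A=603, C=77): rows 10, 16 → D takes values {W62, W83} — violation
(A=607, C=86): row 11 → D = W49 ✓
(A=606, C=84): row 12 → D = W61 ✓
(A=598, C=86): row 13 → D = W66 ✓
(A=607, C=84): row 14 → D = W70 ✓
(A=598, C=77): row 15 → D = W89 ✓
Two rows agree on AC but differ on D, so AC → D does not hold.

No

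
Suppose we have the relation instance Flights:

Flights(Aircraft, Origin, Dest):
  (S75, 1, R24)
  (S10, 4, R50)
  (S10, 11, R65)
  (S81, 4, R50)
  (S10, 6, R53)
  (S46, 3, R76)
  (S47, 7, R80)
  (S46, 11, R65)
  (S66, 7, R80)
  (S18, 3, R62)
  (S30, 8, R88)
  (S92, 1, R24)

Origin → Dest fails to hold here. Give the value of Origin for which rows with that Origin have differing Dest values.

Origin=1: 2 rows → Dest = R24, R24 ✓
Origin=4: 2 rows → Dest = R50, R50 ✓
Origin=11: 2 rows → Dest = R65, R65 ✓
Origin=6: 1 row → Dest = R53 ✓
Origin=3: 2 rows → Dest takes values {R76, R62} — violation
Origin=7: 2 rows → Dest = R80, R80 ✓
Origin=8: 1 row → Dest = R88 ✓
The only Origin value with inconsistent Dest is Origin=3.

3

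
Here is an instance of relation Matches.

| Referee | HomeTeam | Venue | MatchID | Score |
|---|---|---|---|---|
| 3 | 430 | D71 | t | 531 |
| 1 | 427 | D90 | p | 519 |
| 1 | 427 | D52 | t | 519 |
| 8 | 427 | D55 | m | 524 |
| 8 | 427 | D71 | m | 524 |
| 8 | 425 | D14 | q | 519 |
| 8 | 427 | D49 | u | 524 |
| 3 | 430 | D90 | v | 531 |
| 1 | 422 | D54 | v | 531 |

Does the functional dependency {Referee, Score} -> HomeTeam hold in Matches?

(Referee=3, Score=531): 2 rows → HomeTeam = 430, 430 ✓
(Referee=1, Score=519): 2 rows → HomeTeam = 427, 427 ✓
(Referee=8, Score=524): 3 rows → HomeTeam = 427, 427, 427 ✓
(Referee=8, Score=519): 1 row → HomeTeam = 425 ✓
(Referee=1, Score=531): 1 row → HomeTeam = 422 ✓
Every {Referee, Score} value is associated with a single HomeTeam value, so {Referee, Score} -> HomeTeam holds.

Yes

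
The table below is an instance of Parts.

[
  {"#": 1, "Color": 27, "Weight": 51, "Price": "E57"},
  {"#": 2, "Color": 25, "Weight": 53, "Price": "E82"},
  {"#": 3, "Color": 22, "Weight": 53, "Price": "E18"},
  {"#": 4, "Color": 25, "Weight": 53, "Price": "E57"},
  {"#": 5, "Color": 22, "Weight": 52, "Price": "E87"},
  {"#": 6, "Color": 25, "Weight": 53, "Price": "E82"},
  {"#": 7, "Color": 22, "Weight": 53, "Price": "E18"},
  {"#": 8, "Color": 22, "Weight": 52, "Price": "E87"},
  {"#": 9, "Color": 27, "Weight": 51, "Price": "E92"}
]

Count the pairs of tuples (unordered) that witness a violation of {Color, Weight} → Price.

3

(Color=27, Weight=51): violating pairs (1,9) — 1 pair.
(Color=25, Weight=53): violating pairs (2,4), (4,6) — 2 pairs.
(Color=22, Weight=53): all 2 rows agree on Price — 0 pairs.
(Color=22, Weight=52): all 2 rows agree on Price — 0 pairs.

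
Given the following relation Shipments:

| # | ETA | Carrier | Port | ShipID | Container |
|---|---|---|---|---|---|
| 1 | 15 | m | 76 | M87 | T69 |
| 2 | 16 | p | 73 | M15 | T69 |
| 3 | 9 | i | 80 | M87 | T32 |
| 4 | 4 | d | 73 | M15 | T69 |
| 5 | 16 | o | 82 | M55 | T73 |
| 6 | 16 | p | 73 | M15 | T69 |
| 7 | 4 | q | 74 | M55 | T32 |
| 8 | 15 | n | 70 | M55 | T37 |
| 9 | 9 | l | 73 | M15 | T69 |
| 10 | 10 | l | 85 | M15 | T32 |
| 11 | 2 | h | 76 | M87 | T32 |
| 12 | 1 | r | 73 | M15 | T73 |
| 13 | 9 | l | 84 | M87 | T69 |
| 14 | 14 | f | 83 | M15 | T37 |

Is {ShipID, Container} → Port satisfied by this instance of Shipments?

(ShipID=M87, Container=T69): rows 1, 13 → Port takes values {76, 84} — violation
(ShipID=M15, Container=T69): rows 2, 4, 6, 9 → Port = 73, 73, 73, 73 ✓
(ShipID=M87, Container=T32): rows 3, 11 → Port takes values {80, 76} — violation
(ShipID=M55, Container=T73): row 5 → Port = 82 ✓
(ShipID=M55, Container=T32): row 7 → Port = 74 ✓
(ShipID=M55, Container=T37): row 8 → Port = 70 ✓
(ShipID=M15, Container=T32): row 10 → Port = 85 ✓
(ShipID=M15, Container=T73): row 12 → Port = 73 ✓
(ShipID=M15, Container=T37): row 14 → Port = 83 ✓
Two rows agree on {ShipID, Container} but differ on Port, so {ShipID, Container} → Port does not hold.

No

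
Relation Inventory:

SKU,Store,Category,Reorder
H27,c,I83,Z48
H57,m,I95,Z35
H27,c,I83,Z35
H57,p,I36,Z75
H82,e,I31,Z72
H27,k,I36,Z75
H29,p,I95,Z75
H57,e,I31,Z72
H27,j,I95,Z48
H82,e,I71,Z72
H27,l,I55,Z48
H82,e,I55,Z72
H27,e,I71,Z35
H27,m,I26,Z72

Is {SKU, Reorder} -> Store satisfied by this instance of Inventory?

(SKU=H27, Reorder=Z48): 3 rows → Store takes values {c, j, l} — violation
(SKU=H57, Reorder=Z35): 1 row → Store = m ✓
(SKU=H27, Reorder=Z35): 2 rows → Store takes values {c, e} — violation
(SKU=H57, Reorder=Z75): 1 row → Store = p ✓
(SKU=H82, Reorder=Z72): 3 rows → Store = e, e, e ✓
(SKU=H27, Reorder=Z75): 1 row → Store = k ✓
(SKU=H29, Reorder=Z75): 1 row → Store = p ✓
(SKU=H57, Reorder=Z72): 1 row → Store = e ✓
(SKU=H27, Reorder=Z72): 1 row → Store = m ✓
Two rows agree on {SKU, Reorder} but differ on Store, so {SKU, Reorder} -> Store does not hold.

No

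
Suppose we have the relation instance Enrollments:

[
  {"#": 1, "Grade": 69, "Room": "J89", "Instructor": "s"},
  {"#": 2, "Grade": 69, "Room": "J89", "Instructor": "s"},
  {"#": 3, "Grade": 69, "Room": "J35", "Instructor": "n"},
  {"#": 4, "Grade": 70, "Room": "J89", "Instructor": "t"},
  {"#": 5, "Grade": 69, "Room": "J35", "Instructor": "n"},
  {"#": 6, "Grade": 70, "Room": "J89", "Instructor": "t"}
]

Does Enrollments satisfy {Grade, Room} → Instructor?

Yes

(Grade=69, Room=J89): rows 1, 2 → Instructor = s, s ✓
(Grade=69, Room=J35): rows 3, 5 → Instructor = n, n ✓
(Grade=70, Room=J89): rows 4, 6 → Instructor = t, t ✓
Every {Grade, Room} value is associated with a single Instructor value, so {Grade, Room} → Instructor holds.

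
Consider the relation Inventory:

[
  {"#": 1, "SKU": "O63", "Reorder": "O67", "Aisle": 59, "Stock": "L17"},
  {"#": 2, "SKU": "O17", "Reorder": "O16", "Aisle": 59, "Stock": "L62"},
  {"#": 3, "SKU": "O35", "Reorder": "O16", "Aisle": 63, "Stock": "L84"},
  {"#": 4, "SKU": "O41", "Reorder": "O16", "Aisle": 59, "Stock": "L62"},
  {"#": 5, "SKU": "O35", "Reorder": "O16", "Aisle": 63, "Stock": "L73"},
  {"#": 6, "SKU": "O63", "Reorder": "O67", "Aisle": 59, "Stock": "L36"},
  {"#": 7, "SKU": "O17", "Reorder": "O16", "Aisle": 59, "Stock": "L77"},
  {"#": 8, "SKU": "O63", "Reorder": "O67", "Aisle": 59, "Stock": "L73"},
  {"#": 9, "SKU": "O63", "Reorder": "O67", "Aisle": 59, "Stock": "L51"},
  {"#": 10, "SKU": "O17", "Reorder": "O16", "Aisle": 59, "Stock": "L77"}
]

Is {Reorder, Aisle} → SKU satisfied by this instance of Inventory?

No

(Reorder=O67, Aisle=59): rows 1, 6, 8, 9 → SKU = O63, O63, O63, O63 ✓
(Reorder=O16, Aisle=59): rows 2, 4, 7, 10 → SKU takes values {O17, O41} — violation
(Reorder=O16, Aisle=63): rows 3, 5 → SKU = O35, O35 ✓
Two rows agree on {Reorder, Aisle} but differ on SKU, so {Reorder, Aisle} → SKU does not hold.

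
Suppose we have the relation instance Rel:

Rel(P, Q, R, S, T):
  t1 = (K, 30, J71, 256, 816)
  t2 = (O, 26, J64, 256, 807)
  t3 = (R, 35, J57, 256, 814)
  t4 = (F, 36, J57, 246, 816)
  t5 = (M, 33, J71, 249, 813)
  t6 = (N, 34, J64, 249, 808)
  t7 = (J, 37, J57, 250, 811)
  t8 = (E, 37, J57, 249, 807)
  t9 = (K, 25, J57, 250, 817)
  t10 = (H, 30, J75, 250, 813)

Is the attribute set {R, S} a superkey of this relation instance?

Rows 7 and 9 have the same {R, S} value (R=J57, S=250) but are distinct tuples, so {R, S} does not determine every attribute — not a superkey.

No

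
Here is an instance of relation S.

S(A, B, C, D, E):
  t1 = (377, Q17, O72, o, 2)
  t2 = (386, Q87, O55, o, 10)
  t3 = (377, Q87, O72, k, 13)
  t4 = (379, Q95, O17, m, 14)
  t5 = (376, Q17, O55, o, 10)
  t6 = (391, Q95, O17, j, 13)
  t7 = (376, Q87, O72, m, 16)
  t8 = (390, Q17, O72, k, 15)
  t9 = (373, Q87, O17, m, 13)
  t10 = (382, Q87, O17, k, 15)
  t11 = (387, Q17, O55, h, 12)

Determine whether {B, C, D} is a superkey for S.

All 11 rows have distinct {B, C, D} values, so {B, C, D} → (all attributes) holds and {B, C, D} is a superkey.

Yes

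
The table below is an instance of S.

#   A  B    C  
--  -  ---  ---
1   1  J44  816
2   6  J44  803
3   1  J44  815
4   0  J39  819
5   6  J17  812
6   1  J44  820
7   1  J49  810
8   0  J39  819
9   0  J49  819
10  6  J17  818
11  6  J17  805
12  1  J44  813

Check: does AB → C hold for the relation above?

No

(A=1, B=J44): rows 1, 3, 6, 12 → C takes values {816, 815, 820, 813} — violation
(A=6, B=J44): row 2 → C = 803 ✓
(A=0, B=J39): rows 4, 8 → C = 819, 819 ✓
(A=6, B=J17): rows 5, 10, 11 → C takes values {812, 818, 805} — violation
(A=1, B=J49): row 7 → C = 810 ✓
(A=0, B=J49): row 9 → C = 819 ✓
Two rows agree on AB but differ on C, so AB → C does not hold.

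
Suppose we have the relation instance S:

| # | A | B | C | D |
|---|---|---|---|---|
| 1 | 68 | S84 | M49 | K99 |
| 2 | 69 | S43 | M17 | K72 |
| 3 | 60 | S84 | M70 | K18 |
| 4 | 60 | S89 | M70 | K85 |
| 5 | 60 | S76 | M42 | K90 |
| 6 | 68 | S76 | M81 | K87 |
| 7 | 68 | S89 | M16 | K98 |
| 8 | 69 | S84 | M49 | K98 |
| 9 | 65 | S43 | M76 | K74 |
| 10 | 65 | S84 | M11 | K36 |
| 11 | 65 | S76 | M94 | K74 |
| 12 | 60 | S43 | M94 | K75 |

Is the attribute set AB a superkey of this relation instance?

All 12 rows have distinct AB values, so AB → (all attributes) holds and AB is a superkey.

Yes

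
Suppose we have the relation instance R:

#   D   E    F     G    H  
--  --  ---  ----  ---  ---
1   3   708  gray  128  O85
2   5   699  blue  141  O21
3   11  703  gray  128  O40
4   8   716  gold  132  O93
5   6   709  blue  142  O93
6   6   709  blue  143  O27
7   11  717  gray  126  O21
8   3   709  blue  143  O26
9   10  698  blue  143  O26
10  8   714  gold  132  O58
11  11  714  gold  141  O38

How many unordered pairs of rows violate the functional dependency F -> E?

12

F=gray: violating pairs (1,3), (1,7), (3,7) — 3 pairs.
F=blue: violating pairs (2,5), (2,6), (2,8), (2,9), (5,9), (6,9), (8,9) — 7 pairs.
F=gold: violating pairs (4,10), (4,11) — 2 pairs.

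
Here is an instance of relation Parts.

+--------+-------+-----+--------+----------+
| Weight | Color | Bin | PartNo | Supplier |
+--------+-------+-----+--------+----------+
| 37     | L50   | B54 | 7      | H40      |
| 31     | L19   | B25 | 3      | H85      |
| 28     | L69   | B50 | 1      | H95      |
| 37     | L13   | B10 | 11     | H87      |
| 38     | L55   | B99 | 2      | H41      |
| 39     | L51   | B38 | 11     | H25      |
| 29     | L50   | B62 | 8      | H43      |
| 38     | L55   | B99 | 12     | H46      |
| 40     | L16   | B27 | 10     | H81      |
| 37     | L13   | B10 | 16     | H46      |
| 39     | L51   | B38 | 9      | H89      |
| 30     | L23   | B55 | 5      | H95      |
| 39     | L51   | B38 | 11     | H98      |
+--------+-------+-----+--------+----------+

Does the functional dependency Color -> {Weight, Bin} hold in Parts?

No

Color=L50: 2 rows → {Weight,Bin} takes values {(37, B54), (29, B62)} — violation
Color=L19: 1 row → {Weight,Bin} = (31, B25) ✓
Color=L69: 1 row → {Weight,Bin} = (28, B50) ✓
Color=L13: 2 rows → {Weight,Bin} = (37, B10), (37, B10) ✓
Color=L55: 2 rows → {Weight,Bin} = (38, B99), (38, B99) ✓
Color=L51: 3 rows → {Weight,Bin} = (39, B38), (39, B38), (39, B38) ✓
Color=L16: 1 row → {Weight,Bin} = (40, B27) ✓
Color=L23: 1 row → {Weight,Bin} = (30, B55) ✓
Two rows agree on Color but differ on {Weight, Bin}, so Color -> {Weight, Bin} does not hold.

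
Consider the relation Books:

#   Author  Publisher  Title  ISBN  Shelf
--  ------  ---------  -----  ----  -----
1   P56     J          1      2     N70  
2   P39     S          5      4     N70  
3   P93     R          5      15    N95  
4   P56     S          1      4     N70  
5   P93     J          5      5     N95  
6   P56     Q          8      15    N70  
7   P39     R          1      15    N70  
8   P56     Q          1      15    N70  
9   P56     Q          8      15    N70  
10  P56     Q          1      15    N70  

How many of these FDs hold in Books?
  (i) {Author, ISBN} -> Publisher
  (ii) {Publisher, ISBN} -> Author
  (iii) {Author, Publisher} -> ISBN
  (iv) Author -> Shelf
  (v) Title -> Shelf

(i) {Author, ISBN} -> Publisher: every LHS value maps to a single RHS value — holds.
(ii) {Publisher, ISBN} -> Author: (Publisher=S, ISBN=4): rows 2, 4 → Author takes values {P39, P56} — violation; (Publisher=R, ISBN=15): rows 3, 7 → Author takes values {P93, P39} — violation — fails.
(iii) {Author, Publisher} -> ISBN: every LHS value maps to a single RHS value — holds.
(iv) Author -> Shelf: every LHS value maps to a single RHS value — holds.
(v) Title -> Shelf: Title=5: rows 2, 3, 5 → Shelf takes values {N70, N95} — violation — fails.
3 of the 5 dependencies hold.

3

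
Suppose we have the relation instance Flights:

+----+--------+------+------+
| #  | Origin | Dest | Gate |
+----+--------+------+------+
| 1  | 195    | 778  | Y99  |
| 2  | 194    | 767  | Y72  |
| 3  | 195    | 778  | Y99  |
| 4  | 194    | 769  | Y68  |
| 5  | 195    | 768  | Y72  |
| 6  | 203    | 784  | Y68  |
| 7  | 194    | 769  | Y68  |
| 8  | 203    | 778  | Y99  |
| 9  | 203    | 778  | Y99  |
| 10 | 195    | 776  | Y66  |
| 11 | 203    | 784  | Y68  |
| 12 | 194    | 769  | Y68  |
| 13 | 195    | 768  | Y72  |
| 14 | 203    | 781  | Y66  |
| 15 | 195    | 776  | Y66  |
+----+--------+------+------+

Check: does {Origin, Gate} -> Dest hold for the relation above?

(Origin=195, Gate=Y99): rows 1, 3 → Dest = 778, 778 ✓
(Origin=194, Gate=Y72): row 2 → Dest = 767 ✓
(Origin=194, Gate=Y68): rows 4, 7, 12 → Dest = 769, 769, 769 ✓
(Origin=195, Gate=Y72): rows 5, 13 → Dest = 768, 768 ✓
(Origin=203, Gate=Y68): rows 6, 11 → Dest = 784, 784 ✓
(Origin=203, Gate=Y99): rows 8, 9 → Dest = 778, 778 ✓
(Origin=195, Gate=Y66): rows 10, 15 → Dest = 776, 776 ✓
(Origin=203, Gate=Y66): row 14 → Dest = 781 ✓
Every {Origin, Gate} value is associated with a single Dest value, so {Origin, Gate} -> Dest holds.

Yes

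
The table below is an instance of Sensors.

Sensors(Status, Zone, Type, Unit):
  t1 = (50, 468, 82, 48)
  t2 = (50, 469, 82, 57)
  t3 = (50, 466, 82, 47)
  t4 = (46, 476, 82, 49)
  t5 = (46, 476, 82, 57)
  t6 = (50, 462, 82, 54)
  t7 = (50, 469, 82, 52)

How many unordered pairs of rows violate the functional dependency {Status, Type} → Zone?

(Status=50, Type=82): violating pairs (1,2), (1,3), (1,6), (1,7), (2,3), (2,6), (3,6), (3,7), (6,7) — 9 pairs.
(Status=46, Type=82): all 2 rows agree on Zone — 0 pairs.

9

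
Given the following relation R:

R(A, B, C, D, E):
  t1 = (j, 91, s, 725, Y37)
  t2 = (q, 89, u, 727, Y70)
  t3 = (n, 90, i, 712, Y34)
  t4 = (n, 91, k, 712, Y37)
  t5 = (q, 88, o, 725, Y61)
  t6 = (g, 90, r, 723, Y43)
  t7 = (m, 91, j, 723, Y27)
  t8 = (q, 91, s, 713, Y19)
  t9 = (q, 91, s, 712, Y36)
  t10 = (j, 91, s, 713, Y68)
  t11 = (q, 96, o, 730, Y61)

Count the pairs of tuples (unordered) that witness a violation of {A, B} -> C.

0

(A=j, B=91): all 2 rows agree on C — 0 pairs.
(A=q, B=91): all 2 rows agree on C — 0 pairs.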